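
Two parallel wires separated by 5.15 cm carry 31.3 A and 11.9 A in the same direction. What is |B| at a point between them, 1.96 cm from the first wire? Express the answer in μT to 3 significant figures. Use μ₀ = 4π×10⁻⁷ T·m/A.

B ≈ 245 μT

Each long wire gives B = μ₀I/(2πd). Distances are d₁ = 0.0196 m and d₂ = 0.0319 m.
B₁ = 3.19×10⁻⁴ T, B₂ = 7.46×10⁻⁵ T.
Between parallel currents the two contributions point in opposite directions, so they subtract. B = |B₁ − B₂| = |3.19×10⁻⁴ − 7.46×10⁻⁵| = 2.45×10⁻⁴ T.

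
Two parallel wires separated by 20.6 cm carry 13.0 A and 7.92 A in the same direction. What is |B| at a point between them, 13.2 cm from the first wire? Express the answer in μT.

B ≈ 1.71 μT

Each long wire gives B = μ₀I/(2πd). Distances are d₁ = 0.132 m and d₂ = 0.074 m.
B₁ = 1.97×10⁻⁵ T, B₂ = 2.14×10⁻⁵ T.
Between parallel currents the two contributions point in opposite directions, so they subtract. B = |B₁ − B₂| = |1.97×10⁻⁵ − 2.14×10⁻⁵| = 1.71×10⁻⁶ T.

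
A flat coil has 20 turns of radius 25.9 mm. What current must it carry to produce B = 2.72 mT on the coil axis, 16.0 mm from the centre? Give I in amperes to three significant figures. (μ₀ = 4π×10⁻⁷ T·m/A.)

For an N-turn coil, B = Nμ₀IR²/[2(R²+z²)^(3/2)] with R = 0.0259 m, z = 0.016 m, so I = 2B(R²+z²)^(3/2)/(Nμ₀R²) = 2 × 2.72×10⁻³ × 2.82×10⁻⁵ / (20 × 4π×10⁻⁷ × 0.0006708) = 9.10 A.

I ≈ 9.10 A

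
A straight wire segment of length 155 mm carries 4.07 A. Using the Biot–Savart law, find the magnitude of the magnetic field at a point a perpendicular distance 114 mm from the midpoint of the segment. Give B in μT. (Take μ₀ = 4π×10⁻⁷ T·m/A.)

For a finite straight segment, B = (μ₀I/4πd)(sinθ₁ + sinθ₂), where θ₁, θ₂ are the angles from the perpendicular to each end.
The perpendicular from the point meets the wire at its midpoint, so each end is L/2 = 0.0775 m away along the wire.
sinθ₁ = 0.0775/√(0.0775²+0.114²) = 0.5622; sinθ₂ = 0.0775/√(0.0775²+0.114²) = 0.5622.
B = (4π×10⁻⁷ × 4.07) / (4π × 0.114) × (0.5622 + 0.5622) = 4.01×10⁻⁶ T.

B ≈ 4.01 μT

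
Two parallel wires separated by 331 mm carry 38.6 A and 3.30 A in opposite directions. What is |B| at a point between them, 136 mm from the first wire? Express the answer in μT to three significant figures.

Each long wire gives B = μ₀I/(2πd). Distances are d₁ = 0.136 m and d₂ = 0.195 m.
B₁ = 5.68×10⁻⁵ T, B₂ = 3.38×10⁻⁶ T.
Between antiparallel currents both contributions point the same way, so they add. B = B₁ + B₂ = 5.68×10⁻⁵ + 3.38×10⁻⁶ = 6.01×10⁻⁵ T.

B ≈ 60.1 μT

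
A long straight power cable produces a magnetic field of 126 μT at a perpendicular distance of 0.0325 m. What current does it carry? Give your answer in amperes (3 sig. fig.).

For a long straight wire B = μ₀I/(2πd), so I = 2πdB/μ₀.
I = 2π × 0.0325 × 1.26×10⁻⁴ / (4π×10⁻⁷) = 20.5 A.

I ≈ 20.5 A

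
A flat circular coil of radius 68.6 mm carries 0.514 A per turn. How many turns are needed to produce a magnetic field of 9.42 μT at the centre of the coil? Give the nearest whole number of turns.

N = 2

For an N-turn coil, B = Nμ₀I/(2R). A single turn gives B₁ = 4.71×10⁻⁶ T with R = 0.0686 m.
N = B/B₁ = 9.42×10⁻⁶ / 4.71×10⁻⁶ = 2.00.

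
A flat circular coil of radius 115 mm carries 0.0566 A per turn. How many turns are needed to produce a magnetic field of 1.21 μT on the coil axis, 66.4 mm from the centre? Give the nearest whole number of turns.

For an N-turn coil, B = Nμ₀IR²/[2(R²+z²)^(3/2)]. A single turn gives B₁ = 2.01×10⁻⁷ T with R = 0.115 m, z = 0.0664 m.
N = B/B₁ = 1.21×10⁻⁶ / 2.01×10⁻⁷ = 6.02.

N = 6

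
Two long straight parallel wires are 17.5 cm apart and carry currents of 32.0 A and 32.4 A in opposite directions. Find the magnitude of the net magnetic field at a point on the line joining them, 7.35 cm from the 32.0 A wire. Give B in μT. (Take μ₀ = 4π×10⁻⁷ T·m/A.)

B ≈ 151 μT

Each long wire gives B = μ₀I/(2πd). Distances are d₁ = 0.0735 m and d₂ = 0.1015 m.
B₁ = 8.71×10⁻⁵ T, B₂ = 6.38×10⁻⁵ T.
Between antiparallel currents both contributions point the same way, so they add. B = B₁ + B₂ = 8.71×10⁻⁵ + 6.38×10⁻⁵ = 1.51×10⁻⁴ T.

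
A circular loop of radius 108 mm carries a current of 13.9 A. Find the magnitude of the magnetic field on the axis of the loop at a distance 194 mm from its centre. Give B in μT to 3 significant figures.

B ≈ 9.31 μT

On the axis of a circular loop, B = μ₀IR² / [2(R²+z²)^(3/2)].
R² + z² = (0.108)² + (0.194)² = 0.0493 m², and (R²+z²)^(3/2) = 1.09×10⁻² m³.
B = (4π×10⁻⁷ × 13.9 × 0.01166) / (2 × 1.09×10⁻²) = 9.31×10⁻⁶ T.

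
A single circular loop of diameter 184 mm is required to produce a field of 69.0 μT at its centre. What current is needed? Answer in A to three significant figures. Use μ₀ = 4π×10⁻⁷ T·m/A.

At the centre of a circular loop B = μ₀I/(2R), so I = 2RB/μ₀.
With R = 0.092 m, I = 2 × 0.092 × 6.90×10⁻⁵ / (4π×10⁻⁷) = 10.1 A.

I ≈ 10.1 A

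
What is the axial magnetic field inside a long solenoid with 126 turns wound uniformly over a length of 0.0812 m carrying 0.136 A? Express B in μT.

Inside a long solenoid, B = μ₀nI with n = 1552 turns/m.
B = 4π×10⁻⁷ × 1552 × 0.136 = 2.65×10⁻⁴ T.

B ≈ 265 μT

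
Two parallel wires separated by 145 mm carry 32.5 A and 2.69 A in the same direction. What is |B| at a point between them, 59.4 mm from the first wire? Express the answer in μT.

B ≈ 103 μT

Each long wire gives B = μ₀I/(2πd). Distances are d₁ = 0.0594 m and d₂ = 0.0856 m.
B₁ = 1.09×10⁻⁴ T, B₂ = 6.29×10⁻⁶ T.
Between parallel currents the two contributions point in opposite directions, so they subtract. B = |B₁ − B₂| = |1.09×10⁻⁴ − 6.29×10⁻⁶| = 1.03×10⁻⁴ T.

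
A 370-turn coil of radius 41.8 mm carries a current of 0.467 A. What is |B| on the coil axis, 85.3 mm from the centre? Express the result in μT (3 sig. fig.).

B ≈ 221 μT

For an N-turn flat coil, B = Nμ₀IR²/[2(R²+z²)^(3/2)] with R = 0.0418 m, z = 0.0853 m.
B = 370 × 5.98×10⁻⁷ T = 2.21×10⁻⁴ T.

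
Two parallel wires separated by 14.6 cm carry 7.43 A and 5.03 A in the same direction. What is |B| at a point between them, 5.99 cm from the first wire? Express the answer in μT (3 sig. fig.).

B ≈ 13.1 μT

Each long wire gives B = μ₀I/(2πd). Distances are d₁ = 0.0599 m and d₂ = 0.0861 m.
B₁ = 2.48×10⁻⁵ T, B₂ = 1.17×10⁻⁵ T.
Between parallel currents the two contributions point in opposite directions, so they subtract. B = |B₁ − B₂| = |2.48×10⁻⁵ − 1.17×10⁻⁵| = 1.31×10⁻⁵ T.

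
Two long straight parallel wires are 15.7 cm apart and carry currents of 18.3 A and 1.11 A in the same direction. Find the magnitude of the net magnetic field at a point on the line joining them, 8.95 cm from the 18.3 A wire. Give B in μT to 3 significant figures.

B ≈ 37.6 μT

Each long wire gives B = μ₀I/(2πd). Distances are d₁ = 0.0895 m and d₂ = 0.0675 m.
B₁ = 4.09×10⁻⁵ T, B₂ = 3.29×10⁻⁶ T.
Between parallel currents the two contributions point in opposite directions, so they subtract. B = |B₁ − B₂| = |4.09×10⁻⁵ − 3.29×10⁻⁶| = 3.76×10⁻⁵ T.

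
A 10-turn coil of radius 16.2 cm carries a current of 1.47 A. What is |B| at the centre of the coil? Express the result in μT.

For an N-turn flat coil, B = Nμ₀I/(2R) with R = 0.162 m.
B = 10 × 5.70×10⁻⁶ T = 5.70×10⁻⁵ T.

B ≈ 57.0 μT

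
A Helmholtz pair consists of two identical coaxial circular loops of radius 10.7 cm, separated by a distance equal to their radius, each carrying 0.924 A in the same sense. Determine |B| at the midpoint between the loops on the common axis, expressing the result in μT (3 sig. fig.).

B ≈ 7.76 μT

Each loop contributes B = μ₀IR²/[2(R²+z²)^(3/2)] on the axis, with z measured from that loop.
Loop 1 (z = 0.0535 m): B₁ = 3.88×10⁻⁶ T. Loop 2 (z = 0.0535 m): B₂ = 3.88×10⁻⁶ T.
The fields add: B = B₁ + B₂ = 7.76×10⁻⁶ T.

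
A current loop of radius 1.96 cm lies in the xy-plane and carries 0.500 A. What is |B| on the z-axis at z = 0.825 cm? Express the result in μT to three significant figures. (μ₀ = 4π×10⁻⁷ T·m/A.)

B ≈ 12.5 μT

On the axis of a circular loop, B = μ₀IR² / [2(R²+z²)^(3/2)].
R² + z² = (0.0196)² + (0.00825)² = 0.0004522 m², and (R²+z²)^(3/2) = 9.62×10⁻⁶ m³.
B = (4π×10⁻⁷ × 0.500 × 0.0003842) / (2 × 9.62×10⁻⁶) = 1.25×10⁻⁵ T.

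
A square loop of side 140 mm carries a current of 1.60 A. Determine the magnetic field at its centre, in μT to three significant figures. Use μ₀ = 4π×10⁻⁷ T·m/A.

Each side is a finite straight segment at perpendicular distance d = a/(2 tan(π/4)) = 0.07 m from the centre, with end-angles ±π/4.
One side contributes B₁ = (μ₀I/4πd)·2 sin(π/4) = 3.23×10⁻⁶ T.
All 4 sides add in the same direction: B = 4 × 3.23×10⁻⁶ = 1.29×10⁻⁵ T.

B ≈ 12.9 μT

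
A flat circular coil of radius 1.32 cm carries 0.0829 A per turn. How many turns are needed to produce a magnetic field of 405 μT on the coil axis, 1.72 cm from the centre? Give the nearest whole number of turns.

For an N-turn coil, B = Nμ₀IR²/[2(R²+z²)^(3/2)]. A single turn gives B₁ = 8.90×10⁻⁷ T with R = 0.0132 m, z = 0.0172 m.
N = B/B₁ = 4.05×10⁻⁴ / 8.90×10⁻⁷ = 454.81.

N = 455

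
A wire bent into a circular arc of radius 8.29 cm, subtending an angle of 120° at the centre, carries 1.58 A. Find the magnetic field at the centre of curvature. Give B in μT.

B ≈ 3.99 μT

The Biot–Savart field of a circular arc at its centre is B = μ₀Iφ/(4πR), with φ = 2.094 rad.
B = (4π×10⁻⁷ × 1.58 × 2.094) / (4π × 0.0829) = 3.99×10⁻⁶ T.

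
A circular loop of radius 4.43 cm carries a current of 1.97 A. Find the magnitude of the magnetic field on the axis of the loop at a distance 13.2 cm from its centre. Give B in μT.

B ≈ 0.900 μT

On the axis of a circular loop, B = μ₀IR² / [2(R²+z²)^(3/2)].
R² + z² = (0.0443)² + (0.132)² = 0.01939 m², and (R²+z²)^(3/2) = 2.70×10⁻³ m³.
B = (4π×10⁻⁷ × 1.97 × 0.001962) / (2 × 2.70×10⁻³) = 9.00×10⁻⁷ T.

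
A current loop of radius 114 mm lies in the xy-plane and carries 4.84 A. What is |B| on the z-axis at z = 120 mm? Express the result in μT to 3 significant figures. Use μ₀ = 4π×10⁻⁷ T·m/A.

On the axis of a circular loop, B = μ₀IR² / [2(R²+z²)^(3/2)].
R² + z² = (0.114)² + (0.12)² = 0.0274 m², and (R²+z²)^(3/2) = 4.53×10⁻³ m³.
B = (4π×10⁻⁷ × 4.84 × 0.013) / (2 × 4.53×10⁻³) = 8.72×10⁻⁶ T.

B ≈ 8.72 μT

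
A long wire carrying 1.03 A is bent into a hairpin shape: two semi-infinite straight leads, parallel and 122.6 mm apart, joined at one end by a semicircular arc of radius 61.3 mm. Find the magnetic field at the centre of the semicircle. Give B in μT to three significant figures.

The semicircular arc contributes B_arc = μ₀I·π/(4πR) = μ₀I/(4R) = 5.28×10⁻⁶ T.
Each semi-infinite lead is at perpendicular distance R = 0.0613 m from the centre, with the perpendicular foot at its near end, so it contributes μ₀I/(4πR); both point the same way, together 3.36×10⁻⁶ T.
Arc and leads all point the same direction: B = 5.28×10⁻⁶ + 3.36×10⁻⁶ = 8.64×10⁻⁶ T.

B ≈ 8.64 μT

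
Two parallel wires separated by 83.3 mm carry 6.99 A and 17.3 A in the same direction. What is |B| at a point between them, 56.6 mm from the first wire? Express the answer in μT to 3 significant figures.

B ≈ 105 μT

Each long wire gives B = μ₀I/(2πd). Distances are d₁ = 0.0566 m and d₂ = 0.0267 m.
B₁ = 2.47×10⁻⁵ T, B₂ = 1.30×10⁻⁴ T.
Between parallel currents the two contributions point in opposite directions, so they subtract. B = |B₁ − B₂| = |2.47×10⁻⁵ − 1.30×10⁻⁴| = 1.05×10⁻⁴ T.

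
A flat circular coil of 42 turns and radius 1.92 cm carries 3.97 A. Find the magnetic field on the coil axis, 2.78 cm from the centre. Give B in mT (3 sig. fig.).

For an N-turn flat coil, B = Nμ₀IR²/[2(R²+z²)^(3/2)] with R = 0.0192 m, z = 0.0278 m.
B = 42 × 2.38×10⁻⁵ T = 1.00×10⁻³ T.

B ≈ 1.00 mT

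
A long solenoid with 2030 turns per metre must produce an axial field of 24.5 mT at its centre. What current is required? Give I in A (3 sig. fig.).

I ≈ 9.60 A

Inside a long solenoid B = μ₀nI with n = 2030 m⁻¹, so I = B/(μ₀n).
I = 2.45×10⁻² / (4π×10⁻⁷ × 2030) = 9.60 A.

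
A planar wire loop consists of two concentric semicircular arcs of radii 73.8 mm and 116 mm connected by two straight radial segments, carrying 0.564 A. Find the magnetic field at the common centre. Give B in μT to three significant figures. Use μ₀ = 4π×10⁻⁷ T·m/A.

B ≈ 0.873 μT

The radial connectors point toward the centre, so dl × r̂ = 0 and they contribute nothing.
Each semicircle gives μ₀I/(4R): inner arc 2.40×10⁻⁶ T, outer arc 1.53×10⁻⁶ T.
The two arcs carry current in opposite angular senses, so their fields oppose: B = |2.40×10⁻⁶ − 1.53×10⁻⁶| = 8.73×10⁻⁷ T.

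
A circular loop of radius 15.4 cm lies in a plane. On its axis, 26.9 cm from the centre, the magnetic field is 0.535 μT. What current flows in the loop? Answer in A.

I ≈ 1.07 A

On the axis of a loop, B = μ₀IR²/[2(R²+z²)^(3/2)], so I = 2B(R²+z²)^(3/2)/(μ₀R²).
R² + z² = 0.02372 + 0.07236 = 0.09608 m²; raised to 3/2 gives 2.98×10⁻² m³.
I = 2 × 5.35×10⁻⁷ × 2.98×10⁻² / (1.26×10⁻⁶ × 0.02372) = 1.07 A.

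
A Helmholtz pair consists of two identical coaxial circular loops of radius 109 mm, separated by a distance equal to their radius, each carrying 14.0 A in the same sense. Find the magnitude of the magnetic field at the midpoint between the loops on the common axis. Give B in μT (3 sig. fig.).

Each loop contributes B = μ₀IR²/[2(R²+z²)^(3/2)] on the axis, with z measured from that loop.
Loop 1 (z = 0.0545 m): B₁ = 5.77×10⁻⁵ T. Loop 2 (z = 0.0545 m): B₂ = 5.77×10⁻⁵ T.
The fields add: B = B₁ + B₂ = 1.15×10⁻⁴ T.

B ≈ 115 μT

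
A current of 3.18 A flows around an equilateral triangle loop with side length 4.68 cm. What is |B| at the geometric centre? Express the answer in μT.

B ≈ 122 μT

Each side is a finite straight segment at perpendicular distance d = a/(2 tan(π/3)) = 0.01351 m from the centre, with end-angles ±π/3.
One side contributes B₁ = (μ₀I/4πd)·2 sin(π/3) = 4.08×10⁻⁵ T.
All 3 sides add in the same direction: B = 3 × 4.08×10⁻⁵ = 1.22×10⁻⁴ T.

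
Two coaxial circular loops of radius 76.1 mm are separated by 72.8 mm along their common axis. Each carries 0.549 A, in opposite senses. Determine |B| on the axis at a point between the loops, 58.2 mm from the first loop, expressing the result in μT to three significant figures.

B ≈ 2.02 μT

Each loop contributes B = μ₀IR²/[2(R²+z²)^(3/2)] on the axis, with z measured from that loop.
Loop 1 (z = 0.0582 m): B₁ = 2.27×10⁻⁶ T. Loop 2 (z = 0.0146 m): B₂ = 4.29×10⁻⁶ T.
The fields oppose: B = |B₁ − B₂| = 2.02×10⁻⁶ T.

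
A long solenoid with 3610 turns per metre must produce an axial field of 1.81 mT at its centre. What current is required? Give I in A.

Inside a long solenoid B = μ₀nI with n = 3610 m⁻¹, so I = B/(μ₀n).
I = 1.81×10⁻³ / (4π×10⁻⁷ × 3610) = 0.399 A.

I ≈ 0.399 A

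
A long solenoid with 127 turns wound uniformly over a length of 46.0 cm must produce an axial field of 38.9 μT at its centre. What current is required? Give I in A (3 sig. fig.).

Inside a long solenoid B = μ₀nI with n = 276.1 m⁻¹, so I = B/(μ₀n).
I = 3.89×10⁻⁵ / (4π×10⁻⁷ × 276.1) = 0.112 A.

I ≈ 0.112 A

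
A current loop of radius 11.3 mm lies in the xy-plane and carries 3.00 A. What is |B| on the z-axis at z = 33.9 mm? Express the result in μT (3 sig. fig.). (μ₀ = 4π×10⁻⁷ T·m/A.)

On the axis of a circular loop, B = μ₀IR² / [2(R²+z²)^(3/2)].
R² + z² = (0.0113)² + (0.0339)² = 0.001277 m², and (R²+z²)^(3/2) = 4.56×10⁻⁵ m³.
B = (4π×10⁻⁷ × 3.00 × 0.0001277) / (2 × 4.56×10⁻⁵) = 5.28×10⁻⁶ T.

B ≈ 5.28 μT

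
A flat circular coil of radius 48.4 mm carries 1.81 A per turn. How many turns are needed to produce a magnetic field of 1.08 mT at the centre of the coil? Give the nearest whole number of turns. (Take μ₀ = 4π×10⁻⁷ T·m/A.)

For an N-turn coil, B = Nμ₀I/(2R). A single turn gives B₁ = 2.35×10⁻⁵ T with R = 0.0484 m.
N = B/B₁ = 1.08×10⁻³ / 2.35×10⁻⁵ = 45.96.

N = 46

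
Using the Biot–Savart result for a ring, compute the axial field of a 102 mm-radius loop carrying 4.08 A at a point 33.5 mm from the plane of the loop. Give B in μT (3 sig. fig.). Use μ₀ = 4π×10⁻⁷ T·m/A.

On the axis of a circular loop, B = μ₀IR² / [2(R²+z²)^(3/2)].
R² + z² = (0.102)² + (0.0335)² = 0.01153 m², and (R²+z²)^(3/2) = 1.24×10⁻³ m³.
B = (4π×10⁻⁷ × 4.08 × 0.0104) / (2 × 1.24×10⁻³) = 2.16×10⁻⁵ T.

B ≈ 21.6 μT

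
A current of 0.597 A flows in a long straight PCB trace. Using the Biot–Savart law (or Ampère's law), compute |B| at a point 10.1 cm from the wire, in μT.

For an infinitely long straight wire, B = μ₀I/(2πd).
B = (4π×10⁻⁷ × 0.597) / (2π × 0.101) = 1.18×10⁻⁶ T.

B ≈ 1.18 μT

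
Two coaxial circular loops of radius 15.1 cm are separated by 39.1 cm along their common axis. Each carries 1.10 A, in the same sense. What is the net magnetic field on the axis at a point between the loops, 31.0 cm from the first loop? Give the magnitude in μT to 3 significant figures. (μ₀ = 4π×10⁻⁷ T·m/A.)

B ≈ 3.52 μT

Each loop contributes B = μ₀IR²/[2(R²+z²)^(3/2)] on the axis, with z measured from that loop.
Loop 1 (z = 0.31 m): B₁ = 3.84×10⁻⁷ T. Loop 2 (z = 0.081 m): B₂ = 3.13×10⁻⁶ T.
The fields add: B = B₁ + B₂ = 3.52×10⁻⁶ T.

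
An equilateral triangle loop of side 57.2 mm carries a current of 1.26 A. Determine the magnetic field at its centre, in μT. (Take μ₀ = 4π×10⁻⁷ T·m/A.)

B ≈ 39.7 μT

Each side is a finite straight segment at perpendicular distance d = a/(2 tan(π/3)) = 0.01651 m from the centre, with end-angles ±π/3.
One side contributes B₁ = (μ₀I/4πd)·2 sin(π/3) = 1.32×10⁻⁵ T.
All 3 sides add in the same direction: B = 3 × 1.32×10⁻⁵ = 3.97×10⁻⁵ T.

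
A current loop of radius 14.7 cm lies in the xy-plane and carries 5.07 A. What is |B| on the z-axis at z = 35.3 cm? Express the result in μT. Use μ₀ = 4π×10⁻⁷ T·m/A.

On the axis of a circular loop, B = μ₀IR² / [2(R²+z²)^(3/2)].
R² + z² = (0.147)² + (0.353)² = 0.1462 m², and (R²+z²)^(3/2) = 5.59×10⁻² m³.
B = (4π×10⁻⁷ × 5.07 × 0.02161) / (2 × 5.59×10⁻²) = 1.23×10⁻⁶ T.

B ≈ 1.23 μT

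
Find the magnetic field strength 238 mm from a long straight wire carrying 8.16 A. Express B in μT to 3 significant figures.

B ≈ 6.86 μT

For an infinitely long straight wire, B = μ₀I/(2πd).
B = (4π×10⁻⁷ × 8.16) / (2π × 0.238) = 6.86×10⁻⁶ T.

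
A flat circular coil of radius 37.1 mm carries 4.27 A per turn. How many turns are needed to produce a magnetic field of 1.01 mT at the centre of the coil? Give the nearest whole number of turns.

For an N-turn coil, B = Nμ₀I/(2R). A single turn gives B₁ = 7.23×10⁻⁵ T with R = 0.0371 m.
N = B/B₁ = 1.01×10⁻³ / 7.23×10⁻⁵ = 13.97.

N = 14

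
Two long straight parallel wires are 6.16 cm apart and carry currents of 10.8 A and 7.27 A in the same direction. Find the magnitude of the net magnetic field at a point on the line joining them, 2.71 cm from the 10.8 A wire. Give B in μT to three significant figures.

B ≈ 37.6 μT

Each long wire gives B = μ₀I/(2πd). Distances are d₁ = 0.0271 m and d₂ = 0.0345 m.
B₁ = 7.97×10⁻⁵ T, B₂ = 4.21×10⁻⁵ T.
Between parallel currents the two contributions point in opposite directions, so they subtract. B = |B₁ − B₂| = |7.97×10⁻⁵ − 4.21×10⁻⁵| = 3.76×10⁻⁵ T.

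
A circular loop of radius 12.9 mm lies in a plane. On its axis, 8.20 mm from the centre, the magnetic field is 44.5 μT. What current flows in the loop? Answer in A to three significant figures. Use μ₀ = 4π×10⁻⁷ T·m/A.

I ≈ 1.52 A

On the axis of a loop, B = μ₀IR²/[2(R²+z²)^(3/2)], so I = 2B(R²+z²)^(3/2)/(μ₀R²).
R² + z² = 0.0001664 + 6.724×10⁻⁵ = 0.0002336 m²; raised to 3/2 gives 3.57×10⁻⁶ m³.
I = 2 × 4.45×10⁻⁵ × 3.57×10⁻⁶ / (1.26×10⁻⁶ × 0.0001664) = 1.52 A.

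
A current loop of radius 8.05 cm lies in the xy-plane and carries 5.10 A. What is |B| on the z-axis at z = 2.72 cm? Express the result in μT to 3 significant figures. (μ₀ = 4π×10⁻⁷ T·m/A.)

On the axis of a circular loop, B = μ₀IR² / [2(R²+z²)^(3/2)].
R² + z² = (0.0805)² + (0.0272)² = 0.00722 m², and (R²+z²)^(3/2) = 6.13×10⁻⁴ m³.
B = (4π×10⁻⁷ × 5.10 × 0.00648) / (2 × 6.13×10⁻⁴) = 3.38×10⁻⁵ T.

B ≈ 33.8 μT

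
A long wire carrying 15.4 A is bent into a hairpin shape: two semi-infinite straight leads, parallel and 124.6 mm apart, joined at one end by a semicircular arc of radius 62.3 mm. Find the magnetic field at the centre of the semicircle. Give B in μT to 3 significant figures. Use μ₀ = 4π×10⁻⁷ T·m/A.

The semicircular arc contributes B_arc = μ₀I·π/(4πR) = μ₀I/(4R) = 7.77×10⁻⁵ T.
Each semi-infinite lead is at perpendicular distance R = 0.0623 m from the centre, with the perpendicular foot at its near end, so it contributes μ₀I/(4πR); both point the same way, together 4.94×10⁻⁵ T.
Arc and leads all point the same direction: B = 7.77×10⁻⁵ + 4.94×10⁻⁵ = 1.27×10⁻⁴ T.

B ≈ 127 μT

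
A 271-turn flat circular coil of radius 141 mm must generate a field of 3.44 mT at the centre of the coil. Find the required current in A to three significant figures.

For an N-turn coil, B = Nμ₀I/(2R) with R = 0.141 m, so I = 2RB/(Nμ₀) = 2 × 0.141 × 3.44×10⁻³ / (271 × 4π×10⁻⁷) = 2.85 A.

I ≈ 2.85 A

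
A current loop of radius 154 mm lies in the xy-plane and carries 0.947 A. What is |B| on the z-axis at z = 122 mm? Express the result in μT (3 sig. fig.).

B ≈ 1.86 μT

On the axis of a circular loop, B = μ₀IR² / [2(R²+z²)^(3/2)].
R² + z² = (0.154)² + (0.122)² = 0.0386 m², and (R²+z²)^(3/2) = 7.58×10⁻³ m³.
B = (4π×10⁻⁷ × 0.947 × 0.02372) / (2 × 7.58×10⁻³) = 1.86×10⁻⁶ T.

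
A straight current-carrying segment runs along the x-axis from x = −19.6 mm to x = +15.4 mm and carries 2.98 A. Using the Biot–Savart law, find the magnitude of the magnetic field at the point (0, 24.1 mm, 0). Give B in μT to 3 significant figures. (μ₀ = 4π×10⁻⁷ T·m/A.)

For a finite straight segment, B = (μ₀I/4πd)(sinθ₁ + sinθ₂), where θ₁, θ₂ are the angles from the perpendicular to each end.
The perpendicular distance is d = 0.0241 m; the end-offsets along the wire are a = 0.0196 m and b = 0.0154 m.
sinθ₁ = 0.0196/√(0.0196²+0.0241²) = 0.6310; sinθ₂ = 0.0154/√(0.0154²+0.0241²) = 0.5385.
B = (4π×10⁻⁷ × 2.98) / (4π × 0.0241) × (0.6310 + 0.5385) = 1.45×10⁻⁵ T.

B ≈ 14.5 μT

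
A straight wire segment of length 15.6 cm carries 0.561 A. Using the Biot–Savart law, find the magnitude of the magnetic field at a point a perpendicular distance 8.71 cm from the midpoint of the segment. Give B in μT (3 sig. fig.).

For a finite straight segment, B = (μ₀I/4πd)(sinθ₁ + sinθ₂), where θ₁, θ₂ are the angles from the perpendicular to each end.
The perpendicular from the point meets the wire at its midpoint, so each end is L/2 = 0.078 m away along the wire.
sinθ₁ = 0.078/√(0.078²+0.0871²) = 0.6671; sinθ₂ = 0.078/√(0.078²+0.0871²) = 0.6671.
B = (4π×10⁻⁷ × 0.561) / (4π × 0.0871) × (0.6671 + 0.6671) = 8.59×10⁻⁷ T.

B ≈ 0.859 μT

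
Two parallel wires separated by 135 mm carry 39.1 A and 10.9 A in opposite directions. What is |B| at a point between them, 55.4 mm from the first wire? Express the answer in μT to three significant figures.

B ≈ 169 μT

Each long wire gives B = μ₀I/(2πd). Distances are d₁ = 0.0554 m and d₂ = 0.0796 m.
B₁ = 1.41×10⁻⁴ T, B₂ = 2.74×10⁻⁵ T.
Between antiparallel currents both contributions point the same way, so they add. B = B₁ + B₂ = 1.41×10⁻⁴ + 2.74×10⁻⁵ = 1.69×10⁻⁴ T.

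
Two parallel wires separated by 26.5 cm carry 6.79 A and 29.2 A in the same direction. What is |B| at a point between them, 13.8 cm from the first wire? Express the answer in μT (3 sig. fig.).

B ≈ 36.1 μT

Each long wire gives B = μ₀I/(2πd). Distances are d₁ = 0.138 m and d₂ = 0.127 m.
B₁ = 9.84×10⁻⁶ T, B₂ = 4.60×10⁻⁵ T.
Between parallel currents the two contributions point in opposite directions, so they subtract. B = |B₁ − B₂| = |9.84×10⁻⁶ − 4.60×10⁻⁵| = 3.61×10⁻⁵ T.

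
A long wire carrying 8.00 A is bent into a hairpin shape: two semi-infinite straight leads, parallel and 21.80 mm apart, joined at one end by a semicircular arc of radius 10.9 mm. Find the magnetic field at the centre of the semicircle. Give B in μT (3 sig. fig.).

B ≈ 377 μT

The semicircular arc contributes B_arc = μ₀I·π/(4πR) = μ₀I/(4R) = 2.31×10⁻⁴ T.
Each semi-infinite lead is at perpendicular distance R = 0.0109 m from the centre, with the perpendicular foot at its near end, so it contributes μ₀I/(4πR); both point the same way, together 1.47×10⁻⁴ T.
Arc and leads all point the same direction: B = 2.31×10⁻⁴ + 1.47×10⁻⁴ = 3.77×10⁻⁴ T.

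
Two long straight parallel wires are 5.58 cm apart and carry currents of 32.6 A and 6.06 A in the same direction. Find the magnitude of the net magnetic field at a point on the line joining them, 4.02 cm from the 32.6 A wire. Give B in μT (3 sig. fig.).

Each long wire gives B = μ₀I/(2πd). Distances are d₁ = 0.0402 m and d₂ = 0.0156 m.
B₁ = 1.62×10⁻⁴ T, B₂ = 7.77×10⁻⁵ T.
Between parallel currents the two contributions point in opposite directions, so they subtract. B = |B₁ − B₂| = |1.62×10⁻⁴ − 7.77×10⁻⁵| = 8.45×10⁻⁵ T.

B ≈ 84.5 μT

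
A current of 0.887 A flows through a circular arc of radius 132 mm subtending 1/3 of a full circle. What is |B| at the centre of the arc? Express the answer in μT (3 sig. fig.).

The Biot–Savart field of a circular arc at its centre is B = μ₀Iφ/(4πR), with φ = 2.094 rad.
B = (4π×10⁻⁷ × 0.887 × 2.094) / (4π × 0.132) = 1.41×10⁻⁶ T.

B ≈ 1.41 μT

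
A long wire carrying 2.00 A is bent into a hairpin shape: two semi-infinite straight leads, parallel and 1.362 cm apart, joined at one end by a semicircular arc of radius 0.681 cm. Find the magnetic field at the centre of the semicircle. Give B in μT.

The semicircular arc contributes B_arc = μ₀I·π/(4πR) = μ₀I/(4R) = 9.23×10⁻⁵ T.
Each semi-infinite lead is at perpendicular distance R = 0.00681 m from the centre, with the perpendicular foot at its near end, so it contributes μ₀I/(4πR); both point the same way, together 5.87×10⁻⁵ T.
Arc and leads all point the same direction: B = 9.23×10⁻⁵ + 5.87×10⁻⁵ = 1.51×10⁻⁴ T.

B ≈ 151 μT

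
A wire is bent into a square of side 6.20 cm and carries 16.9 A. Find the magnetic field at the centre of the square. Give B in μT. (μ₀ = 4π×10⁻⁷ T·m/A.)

Each side is a finite straight segment at perpendicular distance d = a/(2 tan(π/4)) = 0.031 m from the centre, with end-angles ±π/4.
One side contributes B₁ = (μ₀I/4πd)·2 sin(π/4) = 7.71×10⁻⁵ T.
All 4 sides add in the same direction: B = 4 × 7.71×10⁻⁵ = 3.08×10⁻⁴ T.

B ≈ 308 μT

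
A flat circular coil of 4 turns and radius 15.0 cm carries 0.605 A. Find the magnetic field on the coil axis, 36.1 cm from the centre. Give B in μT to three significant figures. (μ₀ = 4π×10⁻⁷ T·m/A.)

B ≈ 0.573 μT

For an N-turn flat coil, B = Nμ₀IR²/[2(R²+z²)^(3/2)] with R = 0.15 m, z = 0.361 m.
B = 4 × 1.43×10⁻⁷ T = 5.73×10⁻⁷ T.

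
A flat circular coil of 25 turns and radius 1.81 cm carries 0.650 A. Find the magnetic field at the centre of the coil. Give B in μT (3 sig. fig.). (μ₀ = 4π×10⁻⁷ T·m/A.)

For an N-turn flat coil, B = Nμ₀I/(2R) with R = 0.0181 m.
B = 25 × 2.26×10⁻⁵ T = 5.64×10⁻⁴ T.

B ≈ 564 μT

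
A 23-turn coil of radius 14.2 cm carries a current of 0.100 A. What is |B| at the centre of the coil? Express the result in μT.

B ≈ 10.2 μT

For an N-turn flat coil, B = Nμ₀I/(2R) with R = 0.142 m.
B = 23 × 4.42×10⁻⁷ T = 1.02×10⁻⁵ T.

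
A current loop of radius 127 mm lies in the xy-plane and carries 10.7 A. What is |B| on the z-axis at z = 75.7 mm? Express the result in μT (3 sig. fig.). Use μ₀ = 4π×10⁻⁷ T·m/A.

B ≈ 33.6 μT

On the axis of a circular loop, B = μ₀IR² / [2(R²+z²)^(3/2)].
R² + z² = (0.127)² + (0.0757)² = 0.02186 m², and (R²+z²)^(3/2) = 3.23×10⁻³ m³.
B = (4π×10⁻⁷ × 10.7 × 0.01613) / (2 × 3.23×10⁻³) = 3.36×10⁻⁵ T.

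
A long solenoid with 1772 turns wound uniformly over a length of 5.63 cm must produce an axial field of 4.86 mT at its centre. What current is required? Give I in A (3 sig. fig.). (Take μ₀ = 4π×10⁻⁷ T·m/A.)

Inside a long solenoid B = μ₀nI with n = 3.147×10⁴ m⁻¹, so I = B/(μ₀n).
I = 4.86×10⁻³ / (4π×10⁻⁷ × 3.147×10⁴) = 0.123 A.

I ≈ 0.123 A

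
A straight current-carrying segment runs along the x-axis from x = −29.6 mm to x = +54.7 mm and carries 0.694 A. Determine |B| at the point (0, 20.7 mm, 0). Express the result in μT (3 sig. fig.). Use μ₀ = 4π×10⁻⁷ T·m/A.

For a finite straight segment, B = (μ₀I/4πd)(sinθ₁ + sinθ₂), where θ₁, θ₂ are the angles from the perpendicular to each end.
The perpendicular distance is d = 0.0207 m; the end-offsets along the wire are a = 0.0296 m and b = 0.0547 m.
sinθ₁ = 0.0296/√(0.0296²+0.0207²) = 0.8195; sinθ₂ = 0.0547/√(0.0547²+0.0207²) = 0.9353.
B = (4π×10⁻⁷ × 0.694) / (4π × 0.0207) × (0.8195 + 0.9353) = 5.88×10⁻⁶ T.

B ≈ 5.88 μT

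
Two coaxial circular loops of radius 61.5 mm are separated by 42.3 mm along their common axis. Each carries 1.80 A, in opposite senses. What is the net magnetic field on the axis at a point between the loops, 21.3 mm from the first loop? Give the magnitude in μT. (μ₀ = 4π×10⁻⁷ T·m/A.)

Each loop contributes B = μ₀IR²/[2(R²+z²)^(3/2)] on the axis, with z measured from that loop.
Loop 1 (z = 0.0213 m): B₁ = 1.55×10⁻⁵ T. Loop 2 (z = 0.021 m): B₂ = 1.56×10⁻⁵ T.
The fields oppose: B = |B₁ − B₂| = 7.00×10⁻⁸ T.

B ≈ 0.0700 μT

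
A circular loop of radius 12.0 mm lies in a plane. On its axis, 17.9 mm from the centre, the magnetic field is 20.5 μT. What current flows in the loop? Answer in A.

On the axis of a loop, B = μ₀IR²/[2(R²+z²)^(3/2)], so I = 2B(R²+z²)^(3/2)/(μ₀R²).
R² + z² = 0.000144 + 0.0003204 = 0.0004644 m²; raised to 3/2 gives 1.00×10⁻⁵ m³.
I = 2 × 2.05×10⁻⁵ × 1.00×10⁻⁵ / (1.26×10⁻⁶ × 0.000144) = 2.27 A.

I ≈ 2.27 A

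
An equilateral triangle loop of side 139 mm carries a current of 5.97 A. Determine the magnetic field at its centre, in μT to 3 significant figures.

Each side is a finite straight segment at perpendicular distance d = a/(2 tan(π/3)) = 0.04013 m from the centre, with end-angles ±π/3.
One side contributes B₁ = (μ₀I/4πd)·2 sin(π/3) = 2.58×10⁻⁵ T.
All 3 sides add in the same direction: B = 3 × 2.58×10⁻⁵ = 7.73×10⁻⁵ T.

B ≈ 77.3 μT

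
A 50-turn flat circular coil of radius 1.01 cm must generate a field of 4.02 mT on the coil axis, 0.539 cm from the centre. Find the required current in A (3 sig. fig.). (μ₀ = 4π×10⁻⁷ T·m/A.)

For an N-turn coil, B = Nμ₀IR²/[2(R²+z²)^(3/2)] with R = 0.0101 m, z = 0.00539 m, so I = 2B(R²+z²)^(3/2)/(Nμ₀R²) = 2 × 4.02×10⁻³ × 1.50×10⁻⁶ / (50 × 4π×10⁻⁷ × 0.000102) = 1.88 A.

I ≈ 1.88 A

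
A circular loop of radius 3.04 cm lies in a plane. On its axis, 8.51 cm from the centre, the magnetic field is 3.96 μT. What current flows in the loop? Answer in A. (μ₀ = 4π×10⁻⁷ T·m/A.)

I ≈ 5.03 A

On the axis of a loop, B = μ₀IR²/[2(R²+z²)^(3/2)], so I = 2B(R²+z²)^(3/2)/(μ₀R²).
R² + z² = 0.0009242 + 0.007242 = 0.008166 m²; raised to 3/2 gives 7.38×10⁻⁴ m³.
I = 2 × 3.96×10⁻⁶ × 7.38×10⁻⁴ / (1.26×10⁻⁶ × 0.0009242) = 5.03 A.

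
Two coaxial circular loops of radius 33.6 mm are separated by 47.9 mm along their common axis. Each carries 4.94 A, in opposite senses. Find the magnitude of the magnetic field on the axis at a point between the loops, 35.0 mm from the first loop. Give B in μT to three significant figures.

B ≈ 44.5 μT

Each loop contributes B = μ₀IR²/[2(R²+z²)^(3/2)] on the axis, with z measured from that loop.
Loop 1 (z = 0.035 m): B₁ = 3.07×10⁻⁵ T. Loop 2 (z = 0.0129 m): B₂ = 7.52×10⁻⁵ T.
The fields oppose: B = |B₁ − B₂| = 4.45×10⁻⁵ T.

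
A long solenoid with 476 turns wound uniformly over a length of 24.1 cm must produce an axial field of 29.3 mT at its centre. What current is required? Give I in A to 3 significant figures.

I ≈ 11.8 A

Inside a long solenoid B = μ₀nI with n = 1975 m⁻¹, so I = B/(μ₀n).
I = 2.93×10⁻² / (4π×10⁻⁷ × 1975) = 11.8 A.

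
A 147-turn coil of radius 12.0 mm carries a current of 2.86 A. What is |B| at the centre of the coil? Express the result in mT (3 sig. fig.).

B ≈ 22.0 mT

For an N-turn flat coil, B = Nμ₀I/(2R) with R = 0.012 m.
B = 147 × 1.50×10⁻⁴ T = 2.20×10⁻² T.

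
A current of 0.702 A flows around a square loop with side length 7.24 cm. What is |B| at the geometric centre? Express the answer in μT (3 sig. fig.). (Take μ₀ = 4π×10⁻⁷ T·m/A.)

B ≈ 11.0 μT

Each side is a finite straight segment at perpendicular distance d = a/(2 tan(π/4)) = 0.0362 m from the centre, with end-angles ±π/4.
One side contributes B₁ = (μ₀I/4πd)·2 sin(π/4) = 2.74×10⁻⁶ T.
All 4 sides add in the same direction: B = 4 × 2.74×10⁻⁶ = 1.10×10⁻⁵ T.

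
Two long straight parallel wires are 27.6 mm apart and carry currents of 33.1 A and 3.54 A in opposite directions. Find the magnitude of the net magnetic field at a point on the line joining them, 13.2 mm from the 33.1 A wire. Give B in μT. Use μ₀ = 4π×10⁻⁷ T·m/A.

Each long wire gives B = μ₀I/(2πd). Distances are d₁ = 0.0132 m and d₂ = 0.0144 m.
B₁ = 5.02×10⁻⁴ T, B₂ = 4.92×10⁻⁵ T.
Between antiparallel currents both contributions point the same way, so they add. B = B₁ + B₂ = 5.02×10⁻⁴ + 4.92×10⁻⁵ = 5.51×10⁻⁴ T.

B ≈ 551 μT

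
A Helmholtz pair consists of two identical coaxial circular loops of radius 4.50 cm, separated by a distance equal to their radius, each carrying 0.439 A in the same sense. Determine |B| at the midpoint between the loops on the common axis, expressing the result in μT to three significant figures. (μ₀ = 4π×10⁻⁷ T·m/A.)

B ≈ 8.77 μT

Each loop contributes B = μ₀IR²/[2(R²+z²)^(3/2)] on the axis, with z measured from that loop.
Loop 1 (z = 0.0225 m): B₁ = 4.39×10⁻⁶ T. Loop 2 (z = 0.0225 m): B₂ = 4.39×10⁻⁶ T.
The fields add: B = B₁ + B₂ = 8.77×10⁻⁶ T.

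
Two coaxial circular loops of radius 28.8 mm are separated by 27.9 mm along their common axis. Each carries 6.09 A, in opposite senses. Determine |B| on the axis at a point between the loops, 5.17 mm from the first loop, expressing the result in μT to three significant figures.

B ≈ 62.4 μT

Each loop contributes B = μ₀IR²/[2(R²+z²)^(3/2)] on the axis, with z measured from that loop.
Loop 1 (z = 0.00517 m): B₁ = 1.27×10⁻⁴ T. Loop 2 (z = 0.02273 m): B₂ = 6.43×10⁻⁵ T.
The fields oppose: B = |B₁ − B₂| = 6.24×10⁻⁵ T.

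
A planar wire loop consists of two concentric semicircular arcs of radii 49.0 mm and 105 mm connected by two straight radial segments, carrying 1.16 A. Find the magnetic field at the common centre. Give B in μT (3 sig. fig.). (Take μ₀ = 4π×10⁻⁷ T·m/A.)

B ≈ 3.97 μT

The radial connectors point toward the centre, so dl × r̂ = 0 and they contribute nothing.
Each semicircle gives μ₀I/(4R): inner arc 7.44×10⁻⁶ T, outer arc 3.47×10⁻⁶ T.
The two arcs carry current in opposite angular senses, so their fields oppose: B = |7.44×10⁻⁶ − 3.47×10⁻⁶| = 3.97×10⁻⁶ T.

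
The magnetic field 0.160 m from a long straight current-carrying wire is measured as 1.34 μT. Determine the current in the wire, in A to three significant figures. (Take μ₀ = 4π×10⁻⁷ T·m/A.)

I ≈ 1.07 A

For a long straight wire B = μ₀I/(2πd), so I = 2πdB/μ₀.
I = 2π × 0.16 × 1.34×10⁻⁶ / (4π×10⁻⁷) = 1.07 A.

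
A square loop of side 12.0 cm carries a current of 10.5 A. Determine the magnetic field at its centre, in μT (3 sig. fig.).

Each side is a finite straight segment at perpendicular distance d = a/(2 tan(π/4)) = 0.06 m from the centre, with end-angles ±π/4.
One side contributes B₁ = (μ₀I/4πd)·2 sin(π/4) = 2.47×10⁻⁵ T.
All 4 sides add in the same direction: B = 4 × 2.47×10⁻⁵ = 9.90×10⁻⁵ T.

B ≈ 99.0 μT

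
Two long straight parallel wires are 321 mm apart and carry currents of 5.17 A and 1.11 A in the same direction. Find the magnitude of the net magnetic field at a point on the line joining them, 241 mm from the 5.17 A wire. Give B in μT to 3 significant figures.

B ≈ 1.52 μT

Each long wire gives B = μ₀I/(2πd). Distances are d₁ = 0.241 m and d₂ = 0.08 m.
B₁ = 4.29×10⁻⁶ T, B₂ = 2.78×10⁻⁶ T.
Between parallel currents the two contributions point in opposite directions, so they subtract. B = |B₁ − B₂| = |4.29×10⁻⁶ − 2.78×10⁻⁶| = 1.52×10⁻⁶ T.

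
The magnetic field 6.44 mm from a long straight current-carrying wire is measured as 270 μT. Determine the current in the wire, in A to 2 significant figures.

For a long straight wire B = μ₀I/(2πd), so I = 2πdB/μ₀.
I = 2π × 0.00644 × 2.70×10⁻⁴ / (4π×10⁻⁷) = 8.69 A.

I ≈ 8.7 A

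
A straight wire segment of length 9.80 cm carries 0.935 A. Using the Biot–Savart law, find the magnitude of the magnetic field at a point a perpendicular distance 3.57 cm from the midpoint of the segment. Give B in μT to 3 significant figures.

B ≈ 4.23 μT

For a finite straight segment, B = (μ₀I/4πd)(sinθ₁ + sinθ₂), where θ₁, θ₂ are the angles from the perpendicular to each end.
The perpendicular from the point meets the wire at its midpoint, so each end is L/2 = 0.049 m away along the wire.
sinθ₁ = 0.049/√(0.049²+0.0357²) = 0.8082; sinθ₂ = 0.049/√(0.049²+0.0357²) = 0.8082.
B = (4π×10⁻⁷ × 0.935) / (4π × 0.0357) × (0.8082 + 0.8082) = 4.23×10⁻⁶ T.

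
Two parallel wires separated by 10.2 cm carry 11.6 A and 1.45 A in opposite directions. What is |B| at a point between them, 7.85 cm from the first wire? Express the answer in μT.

B ≈ 41.9 μT

Each long wire gives B = μ₀I/(2πd). Distances are d₁ = 0.0785 m and d₂ = 0.0235 m.
B₁ = 2.96×10⁻⁵ T, B₂ = 1.23×10⁻⁵ T.
Between antiparallel currents both contributions point the same way, so they add. B = B₁ + B₂ = 2.96×10⁻⁵ + 1.23×10⁻⁵ = 4.19×10⁻⁵ T.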